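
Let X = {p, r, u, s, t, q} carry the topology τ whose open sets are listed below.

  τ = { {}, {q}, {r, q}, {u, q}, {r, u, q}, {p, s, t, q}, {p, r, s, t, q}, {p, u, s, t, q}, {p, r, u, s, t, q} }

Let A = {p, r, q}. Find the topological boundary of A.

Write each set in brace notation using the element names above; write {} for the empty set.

{p, u, s, t}

U open, U⊆A: {}, {q}, {r, q}. int(A) = ⋃ = {r, q}
X∖A={u, s, t}, int(X∖A)={}, hence cl(A)={p, r, u, s, t, q}
∂A: remove int from cl → {p, u, s, t}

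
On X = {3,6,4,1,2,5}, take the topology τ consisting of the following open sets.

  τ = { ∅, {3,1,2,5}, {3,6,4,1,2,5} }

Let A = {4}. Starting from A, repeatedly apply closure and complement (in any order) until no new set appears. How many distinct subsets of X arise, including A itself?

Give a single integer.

X∖A={3,6,1,2,5}, int(X∖A)={3,1,2,5}, hence cl(A)={6,4}
Orbit (k=closure, c=complement):
  1. A     = {4}
  2. kA    = {6,4}
  3. cA    = {3,6,1,2,5}
  4. ckA   = {3,1,2,5}
  5. kcA   = {3,6,4,1,2,5}
  6. ckcA  = ∅
(closed under both — stop)

6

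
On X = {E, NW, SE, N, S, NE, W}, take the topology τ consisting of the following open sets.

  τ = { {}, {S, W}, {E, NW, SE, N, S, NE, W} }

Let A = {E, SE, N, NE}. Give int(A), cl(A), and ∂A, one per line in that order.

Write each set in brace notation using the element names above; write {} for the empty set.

open subsets of A: {}; so int(A) = {}
closure: X∖int(X∖A) = X∖{S, W} = {E, NW, SE, N, NE}
∂A = {E, NW, SE, N, NE} minus {} = {E, NW, SE, N, NE}

int(A) = {}
cl(A)  = {E, NW, SE, N, NE}
∂A     = {E, NW, SE, N, NE}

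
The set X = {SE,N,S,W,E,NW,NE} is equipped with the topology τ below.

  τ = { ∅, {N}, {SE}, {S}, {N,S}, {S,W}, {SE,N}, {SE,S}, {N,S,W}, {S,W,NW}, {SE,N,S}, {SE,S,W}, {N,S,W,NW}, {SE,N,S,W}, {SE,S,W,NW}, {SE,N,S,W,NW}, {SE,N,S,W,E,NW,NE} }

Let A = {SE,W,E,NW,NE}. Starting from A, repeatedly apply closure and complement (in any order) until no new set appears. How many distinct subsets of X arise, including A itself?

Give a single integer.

complement {N,S}; its interior {N,S}; cl(A) = X∖{N,S} = {SE,W,E,NW,NE}
With k = closure, c = complement:
  1. A     = {SE,W,E,NW,NE}
  2. cA    = {N,S}
  3. kcA   = {N,S,W,E,NW,NE}
  4. ckcA  = {SE}
  5. kckcA = {SE,E,NE}
  6. ckckcA = {N,S,W,NW}
k, c of each give nothing new

6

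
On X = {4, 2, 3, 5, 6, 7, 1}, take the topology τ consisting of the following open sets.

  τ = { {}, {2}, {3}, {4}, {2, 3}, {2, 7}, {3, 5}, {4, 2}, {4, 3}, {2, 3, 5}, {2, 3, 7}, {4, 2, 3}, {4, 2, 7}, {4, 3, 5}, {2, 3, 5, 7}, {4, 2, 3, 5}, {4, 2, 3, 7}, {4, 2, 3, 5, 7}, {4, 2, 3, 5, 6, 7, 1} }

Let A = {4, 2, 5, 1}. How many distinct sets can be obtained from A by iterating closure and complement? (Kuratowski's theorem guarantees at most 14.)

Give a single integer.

cl via duality: int({3, 6, 7}) = {3}, so X∖{3} = {4, 2, 5, 6, 7, 1}
Write k for closure, c for complement:
  1. A     = {4, 2, 5, 1}
  2. kA    = {4, 2, 5, 6, 7, 1}
  3. cA    = {3, 6, 7}
  4. ckA   = {3}
  5. kcA   = {3, 5, 6, 7, 1}
  6. kckA  = {3, 5, 6, 1}
  7. ckcA  = {4, 2}
  8. ckckA = {4, 2, 7}
  9. kckcA = {4, 2, 6, 7, 1}
  10. ckckcA = {3, 5}
applying k or c yields no new set

10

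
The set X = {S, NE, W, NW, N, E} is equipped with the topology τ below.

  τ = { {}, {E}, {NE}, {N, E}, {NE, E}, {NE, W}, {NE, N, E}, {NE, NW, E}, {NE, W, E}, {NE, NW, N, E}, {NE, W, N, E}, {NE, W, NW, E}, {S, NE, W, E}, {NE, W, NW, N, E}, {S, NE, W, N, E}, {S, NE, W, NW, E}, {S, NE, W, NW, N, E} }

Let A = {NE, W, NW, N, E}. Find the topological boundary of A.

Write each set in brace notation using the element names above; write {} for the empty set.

{S}

U open, U⊆A: {}, {E}, {NE}, {NE, W}, {NE, E}, {N, E}, {NE, W, E}, {NE, NW, E}, {NE, N, E}, {NE, NW, N, E}, {NE, W, NW, E}, {NE, W, N, E}, {NE, W, NW, N, E}. int(A) = ⋃ = {NE, W, NW, N, E}
X∖A={S}, int(X∖A)={}, hence cl(A)={S, NE, W, NW, N, E}
∂A: remove int from cl → {S}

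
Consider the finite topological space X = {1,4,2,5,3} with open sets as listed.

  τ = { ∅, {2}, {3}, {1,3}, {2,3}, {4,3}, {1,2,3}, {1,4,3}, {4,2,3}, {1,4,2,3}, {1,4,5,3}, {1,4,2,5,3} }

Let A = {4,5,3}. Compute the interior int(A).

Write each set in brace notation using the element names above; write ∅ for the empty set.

{4,3}

interior: largest open inside A is {4,3} (from ∅, {3}, {4,3})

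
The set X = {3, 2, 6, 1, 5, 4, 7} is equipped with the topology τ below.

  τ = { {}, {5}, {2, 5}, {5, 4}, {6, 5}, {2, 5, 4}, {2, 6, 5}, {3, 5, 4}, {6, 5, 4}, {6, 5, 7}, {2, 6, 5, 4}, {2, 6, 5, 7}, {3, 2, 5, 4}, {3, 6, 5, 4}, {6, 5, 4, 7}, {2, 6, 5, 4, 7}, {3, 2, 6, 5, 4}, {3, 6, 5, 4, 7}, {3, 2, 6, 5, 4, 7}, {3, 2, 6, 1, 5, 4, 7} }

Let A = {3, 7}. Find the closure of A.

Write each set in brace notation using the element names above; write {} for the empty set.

{3, 1, 7}

closure: X∖int(X∖A) = X∖{2, 6, 5, 4} = {3, 1, 7}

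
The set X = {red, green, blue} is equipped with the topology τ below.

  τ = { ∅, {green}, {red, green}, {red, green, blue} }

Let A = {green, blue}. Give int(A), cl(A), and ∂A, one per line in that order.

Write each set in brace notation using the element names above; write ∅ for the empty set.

int(A) = {green}
cl(A)  = {red, green, blue}
∂A     = {red, blue}

opens ⊆ A: ∅, {green}; union → int = {green}
complement {red}; its interior ∅; cl(A) = X∖∅ = {red, green, blue}
boundary = {red, green, blue} ∖ {green} = {red, blue}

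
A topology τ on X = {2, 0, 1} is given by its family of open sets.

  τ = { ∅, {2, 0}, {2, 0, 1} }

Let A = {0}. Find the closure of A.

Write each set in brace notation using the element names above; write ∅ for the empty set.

{2, 0, 1}

closure: X∖int(X∖A) = X∖∅ = {2, 0, 1}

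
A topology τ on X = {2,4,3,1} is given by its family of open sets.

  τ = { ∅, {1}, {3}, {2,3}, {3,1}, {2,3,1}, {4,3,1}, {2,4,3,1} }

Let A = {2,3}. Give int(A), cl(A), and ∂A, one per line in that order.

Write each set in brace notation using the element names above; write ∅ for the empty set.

opens ⊆ A: ∅, {3}, {2,3}; union → int = {2,3}
complement {4,1}; its interior {1}; cl(A) = X∖{1} = {2,4,3}
boundary = {2,4,3} ∖ {2,3} = {4}

int(A) = {2,3}
cl(A)  = {2,4,3}
∂A     = {4}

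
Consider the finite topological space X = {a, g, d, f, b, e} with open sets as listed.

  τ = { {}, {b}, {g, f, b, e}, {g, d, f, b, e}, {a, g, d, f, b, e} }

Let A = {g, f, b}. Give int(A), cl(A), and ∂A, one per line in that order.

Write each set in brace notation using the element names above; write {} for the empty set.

U open, U⊆A: {}, {b}. int(A) = ⋃ = {b}
X∖A={a, d, e}, int(X∖A)={}, hence cl(A)={a, g, d, f, b, e}
∂A: remove int from cl → {a, g, d, f, e}

int(A) = {b}
cl(A)  = {a, g, d, f, b, e}
∂A     = {a, g, d, f, e}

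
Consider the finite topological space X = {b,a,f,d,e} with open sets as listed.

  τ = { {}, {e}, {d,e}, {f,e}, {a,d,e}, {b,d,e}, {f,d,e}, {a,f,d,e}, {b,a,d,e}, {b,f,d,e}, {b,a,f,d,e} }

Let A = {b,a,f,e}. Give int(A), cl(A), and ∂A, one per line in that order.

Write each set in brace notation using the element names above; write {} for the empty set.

opens ⊆ A: {}, {e}, {f,e}; union → int = {f,e}
complement {d}; its interior {}; cl(A) = X∖{} = {b,a,f,d,e}
boundary = {b,a,f,d,e} ∖ {f,e} = {b,a,d}

int(A) = {f,e}
cl(A)  = {b,a,f,d,e}
∂A     = {b,a,d}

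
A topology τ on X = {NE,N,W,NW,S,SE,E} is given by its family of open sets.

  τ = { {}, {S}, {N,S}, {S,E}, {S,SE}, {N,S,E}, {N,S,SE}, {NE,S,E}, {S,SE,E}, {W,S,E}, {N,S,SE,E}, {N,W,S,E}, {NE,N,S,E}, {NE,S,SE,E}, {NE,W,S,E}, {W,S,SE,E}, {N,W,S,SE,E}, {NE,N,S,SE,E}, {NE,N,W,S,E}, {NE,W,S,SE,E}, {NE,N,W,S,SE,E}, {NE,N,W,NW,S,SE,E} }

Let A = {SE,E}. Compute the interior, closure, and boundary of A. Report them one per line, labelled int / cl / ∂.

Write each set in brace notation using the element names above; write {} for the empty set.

int(A) = {}
cl(A)  = {NE,W,NW,SE,E}
∂A     = {NE,W,NW,SE,E}

opens ⊆ A: {}; union → int = {}
complement {NE,N,W,NW,S}; its interior {N,S}; cl(A) = X∖{N,S} = {NE,W,NW,SE,E}
boundary = {NE,W,NW,SE,E} ∖ {} = {NE,W,NW,SE,E}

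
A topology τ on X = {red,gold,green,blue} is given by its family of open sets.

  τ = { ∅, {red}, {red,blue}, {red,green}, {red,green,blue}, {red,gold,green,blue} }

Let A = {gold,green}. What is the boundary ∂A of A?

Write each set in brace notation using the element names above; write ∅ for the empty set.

interior: largest open inside A is ∅ (from ∅)
cl via duality: int({red,blue}) = {red,blue}, so X∖{red,blue} = {gold,green}
cl∖int = {gold,green}

{gold,green}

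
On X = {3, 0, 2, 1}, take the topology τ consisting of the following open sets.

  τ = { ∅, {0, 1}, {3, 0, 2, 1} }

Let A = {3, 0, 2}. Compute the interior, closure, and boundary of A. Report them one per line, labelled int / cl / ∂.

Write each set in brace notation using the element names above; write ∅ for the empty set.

int(A) = ∅
cl(A)  = {3, 0, 2, 1}
∂A     = {3, 0, 2, 1}

interior: largest open inside A is ∅ (from ∅)
cl via duality: int({1}) = ∅, so X∖∅ = {3, 0, 2, 1}
cl∖int = {3, 0, 2, 1}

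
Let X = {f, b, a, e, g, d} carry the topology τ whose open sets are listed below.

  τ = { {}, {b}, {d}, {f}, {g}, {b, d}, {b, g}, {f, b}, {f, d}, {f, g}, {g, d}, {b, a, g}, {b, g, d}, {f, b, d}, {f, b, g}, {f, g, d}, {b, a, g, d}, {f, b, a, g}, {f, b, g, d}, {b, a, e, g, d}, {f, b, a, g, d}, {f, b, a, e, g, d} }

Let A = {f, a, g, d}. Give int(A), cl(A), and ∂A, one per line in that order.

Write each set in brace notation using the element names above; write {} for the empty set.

int(A) = {f, g, d}
cl(A)  = {f, a, e, g, d}
∂A     = {a, e}

interior: largest open inside A is {f, g, d} (from {}, {f}, {g}, {d}, {g, d}, {f, d}, {f, g}, {f, g, d})
cl via duality: int({b, e}) = {b}, so X∖{b} = {f, a, e, g, d}
cl∖int = {a, e}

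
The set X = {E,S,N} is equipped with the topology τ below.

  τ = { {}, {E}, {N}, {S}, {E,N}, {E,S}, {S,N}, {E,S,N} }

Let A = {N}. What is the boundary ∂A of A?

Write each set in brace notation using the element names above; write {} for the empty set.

U open, U⊆A: {}, {N}. int(A) = ⋃ = {N}
X∖A={E,S}, int(X∖A)={E,S}, hence cl(A)={N}
∂A: remove int from cl → {}

{}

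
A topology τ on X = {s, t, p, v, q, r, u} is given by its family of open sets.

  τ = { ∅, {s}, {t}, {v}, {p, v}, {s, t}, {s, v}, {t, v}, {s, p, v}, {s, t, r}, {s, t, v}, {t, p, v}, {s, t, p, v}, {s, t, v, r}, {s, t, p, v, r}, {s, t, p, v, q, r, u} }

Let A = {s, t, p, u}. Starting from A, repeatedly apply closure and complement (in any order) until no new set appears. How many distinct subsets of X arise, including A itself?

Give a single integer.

cl via duality: int({v, q, r}) = {v}, so X∖{v} = {s, t, p, q, r, u}
Write k for closure, c for complement:
  1. A     = {s, t, p, u}
  2. kA    = {s, t, p, q, r, u}
  3. cA    = {v, q, r}
  4. ckA   = {v}
  5. kcA   = {p, v, q, r, u}
  6. kckA  = {p, v, q, u}
  7. ckcA  = {s, t}
  8. ckckA = {s, t, r}
  9. kckcA = {s, t, q, r, u}
  10. ckckcA = {p, v}
applying k or c yields no new set

10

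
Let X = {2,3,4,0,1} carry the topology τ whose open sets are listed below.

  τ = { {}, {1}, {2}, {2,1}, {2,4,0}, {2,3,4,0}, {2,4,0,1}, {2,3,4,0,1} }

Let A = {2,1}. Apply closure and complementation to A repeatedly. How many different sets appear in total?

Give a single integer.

X∖A={3,4,0}, int(X∖A)={}, hence cl(A)={2,3,4,0,1}
Orbit (k=closure, c=complement):
  1. A     = {2,1}
  2. kA    = {2,3,4,0,1}
  3. cA    = {3,4,0}
  4. ckA   = {}
(closed under both — stop)

4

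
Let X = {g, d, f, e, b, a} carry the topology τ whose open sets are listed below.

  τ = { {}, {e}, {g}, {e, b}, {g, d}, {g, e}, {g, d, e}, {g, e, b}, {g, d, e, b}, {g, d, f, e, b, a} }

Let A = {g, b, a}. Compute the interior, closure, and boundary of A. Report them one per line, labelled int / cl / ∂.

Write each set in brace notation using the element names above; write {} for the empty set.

int(A) = {g}
cl(A)  = {g, d, f, b, a}
∂A     = {d, f, b, a}

interior: largest open inside A is {g} (from {}, {g})
cl via duality: int({d, f, e}) = {e}, so X∖{e} = {g, d, f, b, a}
cl∖int = {d, f, b, a}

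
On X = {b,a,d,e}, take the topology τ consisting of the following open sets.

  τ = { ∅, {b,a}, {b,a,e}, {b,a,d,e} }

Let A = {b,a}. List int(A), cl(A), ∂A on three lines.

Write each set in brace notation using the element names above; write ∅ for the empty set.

interior: largest open inside A is {b,a} (from ∅, {b,a})
cl via duality: int({d,e}) = ∅, so X∖∅ = {b,a,d,e}
cl∖int = {d,e}

int(A) = {b,a}
cl(A)  = {b,a,d,e}
∂A     = {d,e}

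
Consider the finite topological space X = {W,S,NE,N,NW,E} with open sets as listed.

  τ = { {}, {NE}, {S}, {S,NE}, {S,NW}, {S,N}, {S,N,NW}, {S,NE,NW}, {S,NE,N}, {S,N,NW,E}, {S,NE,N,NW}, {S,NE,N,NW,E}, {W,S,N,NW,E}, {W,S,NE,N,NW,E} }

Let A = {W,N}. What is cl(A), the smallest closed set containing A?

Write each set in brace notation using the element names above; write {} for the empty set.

{W,N,E}

complement {S,NE,NW,E}; its interior {S,NE,NW}; cl(A) = X∖{S,NE,NW} = {W,N,E}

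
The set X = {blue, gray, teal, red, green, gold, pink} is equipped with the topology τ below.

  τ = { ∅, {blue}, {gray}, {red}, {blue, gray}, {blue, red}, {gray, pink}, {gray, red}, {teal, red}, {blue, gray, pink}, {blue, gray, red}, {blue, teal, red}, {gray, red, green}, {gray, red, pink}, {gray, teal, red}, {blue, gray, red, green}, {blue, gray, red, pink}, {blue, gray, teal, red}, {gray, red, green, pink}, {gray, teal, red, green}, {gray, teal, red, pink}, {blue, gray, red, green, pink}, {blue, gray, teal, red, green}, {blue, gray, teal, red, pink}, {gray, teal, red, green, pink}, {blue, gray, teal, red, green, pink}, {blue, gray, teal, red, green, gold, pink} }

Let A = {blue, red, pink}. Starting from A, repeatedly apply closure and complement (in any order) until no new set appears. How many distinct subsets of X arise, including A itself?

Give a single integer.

X∖A={gray, teal, green, gold}, int(X∖A)={gray}, hence cl(A)={blue, teal, red, green, gold, pink}
Orbit (k=closure, c=complement):
  1. A     = {blue, red, pink}
  2. kA    = {blue, teal, red, green, gold, pink}
  3. cA    = {gray, teal, green, gold}
  4. ckA   = {gray}
  5. kcA   = {gray, teal, green, gold, pink}
  6. kckA  = {gray, green, gold, pink}
  7. ckcA  = {blue, red}
  8. ckckA = {blue, teal, red}
  9. kckcA = {blue, teal, red, green, gold}
  10. ckckcA = {gray, pink}
(closed under both — stop)

10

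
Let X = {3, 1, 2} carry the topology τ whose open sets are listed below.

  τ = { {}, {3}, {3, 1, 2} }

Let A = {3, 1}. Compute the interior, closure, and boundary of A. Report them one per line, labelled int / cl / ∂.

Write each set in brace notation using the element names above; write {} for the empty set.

U open, U⊆A: {}, {3}. int(A) = ⋃ = {3}
X∖A={2}, int(X∖A)={}, hence cl(A)={3, 1, 2}
∂A: remove int from cl → {1, 2}

int(A) = {3}
cl(A)  = {3, 1, 2}
∂A     = {1, 2}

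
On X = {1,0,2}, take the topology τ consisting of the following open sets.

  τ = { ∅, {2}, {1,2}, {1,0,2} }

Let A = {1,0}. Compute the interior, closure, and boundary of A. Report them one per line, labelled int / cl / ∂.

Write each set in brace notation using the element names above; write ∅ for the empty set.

int(A) = ∅
cl(A)  = {1,0}
∂A     = {1,0}

open subsets of A: ∅; so int(A) = ∅
closure: X∖int(X∖A) = X∖{2} = {1,0}
∂A = {1,0} minus ∅ = {1,0}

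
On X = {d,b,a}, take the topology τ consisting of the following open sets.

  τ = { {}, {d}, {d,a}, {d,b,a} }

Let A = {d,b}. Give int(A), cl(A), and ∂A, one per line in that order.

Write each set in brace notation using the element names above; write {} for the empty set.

int(A) = {d}
cl(A)  = {d,b,a}
∂A     = {b,a}

opens ⊆ A: {}, {d}; union → int = {d}
complement {a}; its interior {}; cl(A) = X∖{} = {d,b,a}
boundary = {d,b,a} ∖ {d} = {b,a}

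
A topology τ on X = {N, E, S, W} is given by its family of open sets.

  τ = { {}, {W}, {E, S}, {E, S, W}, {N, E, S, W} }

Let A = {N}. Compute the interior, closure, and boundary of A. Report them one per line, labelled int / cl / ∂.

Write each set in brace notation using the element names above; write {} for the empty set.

int(A) = {}
cl(A)  = {N}
∂A     = {N}

interior: largest open inside A is {} (from {})
cl via duality: int({E, S, W}) = {E, S, W}, so X∖{E, S, W} = {N}
cl∖int = {N}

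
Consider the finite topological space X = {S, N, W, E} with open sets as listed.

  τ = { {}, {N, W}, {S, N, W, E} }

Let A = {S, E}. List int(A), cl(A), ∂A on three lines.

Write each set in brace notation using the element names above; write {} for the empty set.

opens ⊆ A: {}; union → int = {}
complement {N, W}; its interior {N, W}; cl(A) = X∖{N, W} = {S, E}
boundary = {S, E} ∖ {} = {S, E}

int(A) = {}
cl(A)  = {S, E}
∂A     = {S, E}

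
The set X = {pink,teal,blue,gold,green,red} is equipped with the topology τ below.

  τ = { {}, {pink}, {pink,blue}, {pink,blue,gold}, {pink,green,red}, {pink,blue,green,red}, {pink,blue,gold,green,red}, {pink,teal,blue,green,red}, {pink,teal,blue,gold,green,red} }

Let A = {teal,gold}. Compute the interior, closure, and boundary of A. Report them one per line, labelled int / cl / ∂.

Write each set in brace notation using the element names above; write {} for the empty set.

int(A) = {}
cl(A)  = {teal,gold}
∂A     = {teal,gold}

opens ⊆ A: {}; union → int = {}
complement {pink,blue,green,red}; its interior {pink,blue,green,red}; cl(A) = X∖{pink,blue,green,red} = {teal,gold}
boundary = {teal,gold} ∖ {} = {teal,gold}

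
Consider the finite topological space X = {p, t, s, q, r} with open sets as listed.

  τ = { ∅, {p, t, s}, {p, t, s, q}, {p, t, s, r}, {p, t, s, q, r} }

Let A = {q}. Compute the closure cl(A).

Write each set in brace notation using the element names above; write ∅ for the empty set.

closure: X∖int(X∖A) = X∖{p, t, s, r} = {q}

{q}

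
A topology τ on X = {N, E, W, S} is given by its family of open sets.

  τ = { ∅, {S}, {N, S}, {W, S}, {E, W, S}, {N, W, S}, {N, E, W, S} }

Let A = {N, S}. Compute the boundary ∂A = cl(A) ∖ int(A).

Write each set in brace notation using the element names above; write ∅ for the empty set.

opens ⊆ A: ∅, {S}, {N, S}; union → int = {N, S}
complement {E, W}; its interior ∅; cl(A) = X∖∅ = {N, E, W, S}
boundary = {N, E, W, S} ∖ {N, S} = {E, W}

{E, W}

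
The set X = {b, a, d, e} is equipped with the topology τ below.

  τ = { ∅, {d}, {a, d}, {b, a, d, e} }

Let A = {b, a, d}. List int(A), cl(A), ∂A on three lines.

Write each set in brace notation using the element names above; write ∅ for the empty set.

int(A) = {a, d}
cl(A)  = {b, a, d, e}
∂A     = {b, e}

interior: largest open inside A is {a, d} (from ∅, {d}, {a, d})
cl via duality: int({e}) = ∅, so X∖∅ = {b, a, d, e}
cl∖int = {b, e}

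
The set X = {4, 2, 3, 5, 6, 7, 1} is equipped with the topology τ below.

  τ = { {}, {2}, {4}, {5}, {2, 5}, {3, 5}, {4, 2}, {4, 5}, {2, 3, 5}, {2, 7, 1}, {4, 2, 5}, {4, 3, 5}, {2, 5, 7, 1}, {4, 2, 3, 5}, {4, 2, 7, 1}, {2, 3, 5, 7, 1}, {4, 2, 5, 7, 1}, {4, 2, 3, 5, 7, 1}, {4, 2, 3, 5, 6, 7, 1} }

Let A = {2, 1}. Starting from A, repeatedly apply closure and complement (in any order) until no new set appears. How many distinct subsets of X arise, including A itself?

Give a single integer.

8

closure: X∖int(X∖A) = X∖{4, 3, 5} = {2, 6, 7, 1}
Let k=closure and c=complement:
  1. A     = {2, 1}
  2. kA    = {2, 6, 7, 1}
  3. cA    = {4, 3, 5, 6, 7}
  4. ckA   = {4, 3, 5}
  5. kcA   = {4, 3, 5, 6, 7, 1}
  6. kckA  = {4, 3, 5, 6}
  7. ckcA  = {2}
  8. ckckA = {2, 7, 1}
— saturated at 8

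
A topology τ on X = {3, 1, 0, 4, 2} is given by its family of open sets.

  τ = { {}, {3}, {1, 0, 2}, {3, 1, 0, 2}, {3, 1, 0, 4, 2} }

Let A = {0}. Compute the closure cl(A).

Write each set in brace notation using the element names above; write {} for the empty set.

{1, 0, 4, 2}

closure: X∖int(X∖A) = X∖{3} = {1, 0, 4, 2}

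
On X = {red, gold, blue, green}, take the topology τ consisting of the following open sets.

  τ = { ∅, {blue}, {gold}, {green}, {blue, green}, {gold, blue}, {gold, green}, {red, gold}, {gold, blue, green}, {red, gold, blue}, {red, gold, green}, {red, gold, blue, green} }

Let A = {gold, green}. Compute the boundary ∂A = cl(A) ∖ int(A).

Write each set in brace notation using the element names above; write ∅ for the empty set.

{red}

open subsets of A: ∅, {gold}, {green}, {gold, green}; so int(A) = {gold, green}
closure: X∖int(X∖A) = X∖{blue} = {red, gold, green}
∂A = {red, gold, green} minus {gold, green} = {red}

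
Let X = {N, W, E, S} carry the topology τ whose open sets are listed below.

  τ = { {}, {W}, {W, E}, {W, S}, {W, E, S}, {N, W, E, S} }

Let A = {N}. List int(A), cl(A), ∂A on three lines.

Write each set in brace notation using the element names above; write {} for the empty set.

U open, U⊆A: {}. int(A) = ⋃ = {}
X∖A={W, E, S}, int(X∖A)={W, E, S}, hence cl(A)={N}
∂A: remove int from cl → {N}

int(A) = {}
cl(A)  = {N}
∂A     = {N}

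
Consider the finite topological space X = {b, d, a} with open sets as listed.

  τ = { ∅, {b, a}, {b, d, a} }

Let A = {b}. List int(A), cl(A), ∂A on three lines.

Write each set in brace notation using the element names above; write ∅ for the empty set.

int(A) = ∅
cl(A)  = {b, d, a}
∂A     = {b, d, a}

opens ⊆ A: ∅; union → int = ∅
complement {d, a}; its interior ∅; cl(A) = X∖∅ = {b, d, a}
boundary = {b, d, a} ∖ ∅ = {b, d, a}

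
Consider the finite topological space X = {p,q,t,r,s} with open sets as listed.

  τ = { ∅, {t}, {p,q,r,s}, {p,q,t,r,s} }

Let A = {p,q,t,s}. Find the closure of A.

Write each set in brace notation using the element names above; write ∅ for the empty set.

cl via duality: int({r}) = ∅, so X∖∅ = {p,q,t,r,s}

{p,q,t,r,s}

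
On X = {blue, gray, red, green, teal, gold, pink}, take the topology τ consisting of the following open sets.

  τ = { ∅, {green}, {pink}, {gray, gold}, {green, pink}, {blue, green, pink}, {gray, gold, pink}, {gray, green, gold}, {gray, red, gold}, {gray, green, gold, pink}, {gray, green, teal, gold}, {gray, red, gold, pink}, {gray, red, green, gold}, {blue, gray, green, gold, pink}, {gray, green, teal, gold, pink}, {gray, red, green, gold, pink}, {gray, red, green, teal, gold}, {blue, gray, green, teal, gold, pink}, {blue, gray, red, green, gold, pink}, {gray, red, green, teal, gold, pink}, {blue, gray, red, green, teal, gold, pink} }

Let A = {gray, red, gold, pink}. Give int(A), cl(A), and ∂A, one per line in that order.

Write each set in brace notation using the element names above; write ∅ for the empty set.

U open, U⊆A: ∅, {pink}, {gray, gold}, {gray, red, gold}, {gray, gold, pink}, {gray, red, gold, pink}. int(A) = ⋃ = {gray, red, gold, pink}
X∖A={blue, green, teal}, int(X∖A)={green}, hence cl(A)={blue, gray, red, teal, gold, pink}
∂A: remove int from cl → {blue, teal}

int(A) = {gray, red, gold, pink}
cl(A)  = {blue, gray, red, teal, gold, pink}
∂A     = {blue, teal}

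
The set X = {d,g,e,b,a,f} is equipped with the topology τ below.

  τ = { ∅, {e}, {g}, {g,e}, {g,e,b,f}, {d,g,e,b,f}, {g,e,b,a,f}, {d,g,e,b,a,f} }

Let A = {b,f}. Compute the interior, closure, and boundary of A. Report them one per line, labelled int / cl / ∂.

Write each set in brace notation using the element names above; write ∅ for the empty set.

opens ⊆ A: ∅; union → int = ∅
complement {d,g,e,a}; its interior {g,e}; cl(A) = X∖{g,e} = {d,b,a,f}
boundary = {d,b,a,f} ∖ ∅ = {d,b,a,f}

int(A) = ∅
cl(A)  = {d,b,a,f}
∂A     = {d,b,a,f}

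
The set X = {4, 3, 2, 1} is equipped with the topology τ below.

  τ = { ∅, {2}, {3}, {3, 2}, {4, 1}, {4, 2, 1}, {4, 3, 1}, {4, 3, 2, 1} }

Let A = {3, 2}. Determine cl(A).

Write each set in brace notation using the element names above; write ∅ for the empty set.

closure: X∖int(X∖A) = X∖{4, 1} = {3, 2}

{3, 2}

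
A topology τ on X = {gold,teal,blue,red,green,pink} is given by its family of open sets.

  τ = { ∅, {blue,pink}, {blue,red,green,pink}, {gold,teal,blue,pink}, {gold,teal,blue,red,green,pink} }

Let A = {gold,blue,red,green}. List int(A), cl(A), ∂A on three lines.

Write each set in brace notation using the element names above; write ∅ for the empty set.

int(A) = ∅
cl(A)  = {gold,teal,blue,red,green,pink}
∂A     = {gold,teal,blue,red,green,pink}

opens ⊆ A: ∅; union → int = ∅
complement {teal,pink}; its interior ∅; cl(A) = X∖∅ = {gold,teal,blue,red,green,pink}
boundary = {gold,teal,blue,red,green,pink} ∖ ∅ = {gold,teal,blue,red,green,pink}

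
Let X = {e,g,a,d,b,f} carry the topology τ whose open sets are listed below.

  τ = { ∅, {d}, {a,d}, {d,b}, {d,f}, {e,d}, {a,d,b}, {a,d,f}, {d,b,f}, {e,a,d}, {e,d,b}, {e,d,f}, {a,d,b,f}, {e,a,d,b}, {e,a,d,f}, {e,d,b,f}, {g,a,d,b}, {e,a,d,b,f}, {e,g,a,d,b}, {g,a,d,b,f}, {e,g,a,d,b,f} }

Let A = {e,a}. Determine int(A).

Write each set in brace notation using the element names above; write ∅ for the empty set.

∅

open subsets of A: ∅; so int(A) = ∅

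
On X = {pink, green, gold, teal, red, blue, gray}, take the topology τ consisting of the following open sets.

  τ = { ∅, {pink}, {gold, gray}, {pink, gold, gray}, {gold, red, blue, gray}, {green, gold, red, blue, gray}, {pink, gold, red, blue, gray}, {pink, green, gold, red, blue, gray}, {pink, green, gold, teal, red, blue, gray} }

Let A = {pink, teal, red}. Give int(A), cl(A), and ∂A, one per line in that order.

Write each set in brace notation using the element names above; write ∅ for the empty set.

int(A) = {pink}
cl(A)  = {pink, green, teal, red, blue}
∂A     = {green, teal, red, blue}

opens ⊆ A: ∅, {pink}; union → int = {pink}
complement {green, gold, blue, gray}; its interior {gold, gray}; cl(A) = X∖{gold, gray} = {pink, green, teal, red, blue}
boundary = {pink, green, teal, red, blue} ∖ {pink} = {green, teal, red, blue}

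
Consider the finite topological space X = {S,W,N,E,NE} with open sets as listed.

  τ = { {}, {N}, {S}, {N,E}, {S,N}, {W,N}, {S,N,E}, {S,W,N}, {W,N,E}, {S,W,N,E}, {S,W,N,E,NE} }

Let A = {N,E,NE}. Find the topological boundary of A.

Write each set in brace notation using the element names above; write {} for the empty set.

{W,NE}

interior: largest open inside A is {N,E} (from {}, {N}, {N,E})
cl via duality: int({S,W}) = {S}, so X∖{S} = {W,N,E,NE}
cl∖int = {W,NE}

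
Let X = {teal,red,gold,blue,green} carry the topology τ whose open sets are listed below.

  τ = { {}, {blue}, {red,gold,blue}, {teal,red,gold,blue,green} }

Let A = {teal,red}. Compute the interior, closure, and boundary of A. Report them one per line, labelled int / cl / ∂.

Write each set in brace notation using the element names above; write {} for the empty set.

opens ⊆ A: {}; union → int = {}
complement {gold,blue,green}; its interior {blue}; cl(A) = X∖{blue} = {teal,red,gold,green}
boundary = {teal,red,gold,green} ∖ {} = {teal,red,gold,green}

int(A) = {}
cl(A)  = {teal,red,gold,green}
∂A     = {teal,red,gold,green}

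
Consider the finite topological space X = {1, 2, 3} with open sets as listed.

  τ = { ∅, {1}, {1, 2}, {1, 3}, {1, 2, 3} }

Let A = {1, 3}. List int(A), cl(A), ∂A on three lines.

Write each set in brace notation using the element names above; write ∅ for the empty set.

int(A) = {1, 3}
cl(A)  = {1, 2, 3}
∂A     = {2}

open subsets of A: ∅, {1}, {1, 3}; so int(A) = {1, 3}
closure: X∖int(X∖A) = X∖∅ = {1, 2, 3}
∂A = {1, 2, 3} minus {1, 3} = {2}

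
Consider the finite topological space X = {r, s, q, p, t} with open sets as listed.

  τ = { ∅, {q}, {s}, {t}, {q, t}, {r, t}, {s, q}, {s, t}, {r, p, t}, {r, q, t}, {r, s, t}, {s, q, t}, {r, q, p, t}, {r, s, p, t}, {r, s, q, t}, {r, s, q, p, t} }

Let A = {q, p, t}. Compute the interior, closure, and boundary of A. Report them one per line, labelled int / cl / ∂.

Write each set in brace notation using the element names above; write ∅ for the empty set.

opens ⊆ A: ∅, {t}, {q}, {q, t}; union → int = {q, t}
complement {r, s}; its interior {s}; cl(A) = X∖{s} = {r, q, p, t}
boundary = {r, q, p, t} ∖ {q, t} = {r, p}

int(A) = {q, t}
cl(A)  = {r, q, p, t}
∂A     = {r, p}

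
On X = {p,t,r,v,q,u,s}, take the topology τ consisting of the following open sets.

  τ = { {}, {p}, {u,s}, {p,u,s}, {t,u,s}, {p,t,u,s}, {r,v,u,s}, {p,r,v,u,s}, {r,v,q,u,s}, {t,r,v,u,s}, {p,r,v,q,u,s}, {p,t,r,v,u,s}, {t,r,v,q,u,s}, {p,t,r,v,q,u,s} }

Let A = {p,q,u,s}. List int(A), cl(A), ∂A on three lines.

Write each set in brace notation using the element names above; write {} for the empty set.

interior: largest open inside A is {p,u,s} (from {}, {p}, {u,s}, {p,u,s})
cl via duality: int({t,r,v}) = {}, so X∖{} = {p,t,r,v,q,u,s}
cl∖int = {t,r,v,q}

int(A) = {p,u,s}
cl(A)  = {p,t,r,v,q,u,s}
∂A     = {t,r,v,q}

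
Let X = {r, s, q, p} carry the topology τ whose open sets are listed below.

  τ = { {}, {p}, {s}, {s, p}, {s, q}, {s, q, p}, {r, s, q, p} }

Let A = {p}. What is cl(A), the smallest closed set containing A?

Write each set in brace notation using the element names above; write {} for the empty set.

{r, p}

complement {r, s, q}; its interior {s, q}; cl(A) = X∖{s, q} = {r, p}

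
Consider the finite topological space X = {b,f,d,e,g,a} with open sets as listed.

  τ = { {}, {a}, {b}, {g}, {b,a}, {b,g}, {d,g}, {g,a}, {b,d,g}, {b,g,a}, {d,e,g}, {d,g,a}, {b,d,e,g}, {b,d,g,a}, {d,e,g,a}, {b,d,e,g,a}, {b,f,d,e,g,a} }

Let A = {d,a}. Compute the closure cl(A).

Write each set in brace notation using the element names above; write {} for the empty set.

{f,d,e,a}

complement {b,f,e,g}; its interior {b,g}; cl(A) = X∖{b,g} = {f,d,e,a}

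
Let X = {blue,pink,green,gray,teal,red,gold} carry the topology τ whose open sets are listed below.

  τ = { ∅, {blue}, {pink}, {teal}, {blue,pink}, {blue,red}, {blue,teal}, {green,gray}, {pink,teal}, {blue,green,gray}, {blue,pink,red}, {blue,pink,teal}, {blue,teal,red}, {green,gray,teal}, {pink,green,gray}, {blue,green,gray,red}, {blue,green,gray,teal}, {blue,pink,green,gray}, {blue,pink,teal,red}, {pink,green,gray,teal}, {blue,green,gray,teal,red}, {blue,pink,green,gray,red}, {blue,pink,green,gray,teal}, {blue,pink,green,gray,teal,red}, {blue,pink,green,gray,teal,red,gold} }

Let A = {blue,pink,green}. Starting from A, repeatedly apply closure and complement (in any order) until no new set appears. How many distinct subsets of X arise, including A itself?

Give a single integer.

closure: X∖int(X∖A) = X∖{teal} = {blue,pink,green,gray,red,gold}
Let k=closure and c=complement:
  1. A     = {blue,pink,green}
  2. kA    = {blue,pink,green,gray,red,gold}
  3. cA    = {gray,teal,red,gold}
  4. ckA   = {teal}
  5. kcA   = {green,gray,teal,red,gold}
  6. kckA  = {teal,gold}
  7. ckcA  = {blue,pink}
  8. ckckA = {blue,pink,green,gray,red}
  9. kckcA = {blue,pink,red,gold}
  10. ckckcA = {green,gray,teal}
  11. kckckcA = {green,gray,teal,gold}
  12. ckckckcA = {blue,pink,red}
— saturated at 12

12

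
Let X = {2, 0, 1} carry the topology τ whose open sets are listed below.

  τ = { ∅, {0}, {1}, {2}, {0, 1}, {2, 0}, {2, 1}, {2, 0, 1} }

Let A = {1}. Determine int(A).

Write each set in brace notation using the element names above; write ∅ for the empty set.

U open, U⊆A: ∅, {1}. int(A) = ⋃ = {1}

{1}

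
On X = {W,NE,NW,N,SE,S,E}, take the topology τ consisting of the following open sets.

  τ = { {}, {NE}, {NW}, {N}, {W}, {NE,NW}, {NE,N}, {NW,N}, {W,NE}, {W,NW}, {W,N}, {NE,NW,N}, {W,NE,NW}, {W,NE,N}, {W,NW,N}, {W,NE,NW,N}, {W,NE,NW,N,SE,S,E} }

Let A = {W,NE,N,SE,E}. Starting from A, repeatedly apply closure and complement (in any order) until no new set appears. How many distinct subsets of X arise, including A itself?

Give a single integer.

closure: X∖int(X∖A) = X∖{NW} = {W,NE,N,SE,S,E}
Let k=closure and c=complement:
  1. A     = {W,NE,N,SE,E}
  2. kA    = {W,NE,N,SE,S,E}
  3. cA    = {NW,S}
  4. ckA   = {NW}
  5. kcA   = {NW,SE,S,E}
  6. ckcA  = {W,NE,N}
— saturated at 6

6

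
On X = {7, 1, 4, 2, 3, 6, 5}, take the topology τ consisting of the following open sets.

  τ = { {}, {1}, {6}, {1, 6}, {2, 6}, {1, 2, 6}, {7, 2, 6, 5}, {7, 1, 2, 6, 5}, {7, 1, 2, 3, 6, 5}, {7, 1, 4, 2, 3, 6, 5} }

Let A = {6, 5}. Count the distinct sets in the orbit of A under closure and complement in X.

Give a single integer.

X∖A={7, 1, 4, 2, 3}, int(X∖A)={1}, hence cl(A)={7, 4, 2, 3, 6, 5}
Orbit (k=closure, c=complement):
  1. A     = {6, 5}
  2. kA    = {7, 4, 2, 3, 6, 5}
  3. cA    = {7, 1, 4, 2, 3}
  4. ckA   = {1}
  5. kcA   = {7, 1, 4, 2, 3, 5}
  6. kckA  = {1, 4, 3}
  7. ckcA  = {6}
  8. ckckA = {7, 2, 6, 5}
(closed under both — stop)

8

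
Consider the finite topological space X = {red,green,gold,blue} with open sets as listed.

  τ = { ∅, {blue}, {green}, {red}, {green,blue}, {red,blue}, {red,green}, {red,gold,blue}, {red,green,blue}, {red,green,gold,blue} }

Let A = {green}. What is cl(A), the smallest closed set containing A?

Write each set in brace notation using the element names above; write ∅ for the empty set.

{green}

cl via duality: int({red,gold,blue}) = {red,gold,blue}, so X∖{red,gold,blue} = {green}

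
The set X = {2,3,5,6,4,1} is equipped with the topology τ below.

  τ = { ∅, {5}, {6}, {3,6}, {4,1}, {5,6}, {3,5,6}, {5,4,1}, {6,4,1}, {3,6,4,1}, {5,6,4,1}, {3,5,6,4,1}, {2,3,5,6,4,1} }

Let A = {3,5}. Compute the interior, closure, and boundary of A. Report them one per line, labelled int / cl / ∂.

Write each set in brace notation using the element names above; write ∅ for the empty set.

open subsets of A: ∅, {5}; so int(A) = {5}
closure: X∖int(X∖A) = X∖{6,4,1} = {2,3,5}
∂A = {2,3,5} minus {5} = {2,3}

int(A) = {5}
cl(A)  = {2,3,5}
∂A     = {2,3}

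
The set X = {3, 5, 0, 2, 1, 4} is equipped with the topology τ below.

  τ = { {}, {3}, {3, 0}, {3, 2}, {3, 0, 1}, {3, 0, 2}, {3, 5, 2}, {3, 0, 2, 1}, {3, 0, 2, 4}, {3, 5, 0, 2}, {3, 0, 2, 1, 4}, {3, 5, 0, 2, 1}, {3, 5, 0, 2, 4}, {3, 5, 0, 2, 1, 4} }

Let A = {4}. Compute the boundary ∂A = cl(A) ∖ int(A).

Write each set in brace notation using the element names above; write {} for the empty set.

{4}

interior: largest open inside A is {} (from {})
cl via duality: int({3, 5, 0, 2, 1}) = {3, 5, 0, 2, 1}, so X∖{3, 5, 0, 2, 1} = {4}
cl∖int = {4}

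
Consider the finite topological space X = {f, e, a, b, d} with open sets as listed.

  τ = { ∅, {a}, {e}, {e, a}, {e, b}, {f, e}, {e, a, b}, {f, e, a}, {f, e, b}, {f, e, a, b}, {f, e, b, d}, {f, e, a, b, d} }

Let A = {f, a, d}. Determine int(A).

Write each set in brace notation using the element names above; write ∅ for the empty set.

{a}

opens ⊆ A: ∅, {a}; union → int = {a}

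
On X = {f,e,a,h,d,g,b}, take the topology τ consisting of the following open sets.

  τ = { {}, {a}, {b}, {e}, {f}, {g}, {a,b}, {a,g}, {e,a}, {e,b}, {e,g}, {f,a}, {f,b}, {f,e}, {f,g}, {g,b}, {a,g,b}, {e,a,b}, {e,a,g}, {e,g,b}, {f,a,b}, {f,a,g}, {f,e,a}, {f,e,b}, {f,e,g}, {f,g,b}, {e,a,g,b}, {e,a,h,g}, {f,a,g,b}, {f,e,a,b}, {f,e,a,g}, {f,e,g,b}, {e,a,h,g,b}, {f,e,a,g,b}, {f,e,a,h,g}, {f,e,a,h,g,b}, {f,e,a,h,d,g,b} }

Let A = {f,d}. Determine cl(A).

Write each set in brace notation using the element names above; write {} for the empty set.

{f,d}

cl via duality: int({e,a,h,g,b}) = {e,a,h,g,b}, so X∖{e,a,h,g,b} = {f,d}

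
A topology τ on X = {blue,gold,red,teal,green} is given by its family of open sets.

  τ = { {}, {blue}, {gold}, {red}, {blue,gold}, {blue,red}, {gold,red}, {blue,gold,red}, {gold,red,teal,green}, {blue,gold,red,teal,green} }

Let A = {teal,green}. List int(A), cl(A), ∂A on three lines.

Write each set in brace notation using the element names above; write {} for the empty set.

open subsets of A: {}; so int(A) = {}
closure: X∖int(X∖A) = X∖{blue,gold,red} = {teal,green}
∂A = {teal,green} minus {} = {teal,green}

int(A) = {}
cl(A)  = {teal,green}
∂A     = {teal,green}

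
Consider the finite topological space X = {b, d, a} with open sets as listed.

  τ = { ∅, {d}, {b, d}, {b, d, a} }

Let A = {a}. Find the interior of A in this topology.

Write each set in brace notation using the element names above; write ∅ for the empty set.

∅

opens ⊆ A: ∅; union → int = ∅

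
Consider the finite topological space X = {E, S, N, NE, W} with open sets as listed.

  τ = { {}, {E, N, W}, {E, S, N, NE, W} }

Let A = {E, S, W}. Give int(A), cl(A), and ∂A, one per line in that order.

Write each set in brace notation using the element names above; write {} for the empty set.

open subsets of A: {}; so int(A) = {}
closure: X∖int(X∖A) = X∖{} = {E, S, N, NE, W}
∂A = {E, S, N, NE, W} minus {} = {E, S, N, NE, W}

int(A) = {}
cl(A)  = {E, S, N, NE, W}
∂A     = {E, S, N, NE, W}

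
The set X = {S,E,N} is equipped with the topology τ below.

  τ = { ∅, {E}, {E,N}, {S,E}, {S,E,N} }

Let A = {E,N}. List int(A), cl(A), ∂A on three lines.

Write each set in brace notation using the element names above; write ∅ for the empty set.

interior: largest open inside A is {E,N} (from ∅, {E}, {E,N})
cl via duality: int({S}) = ∅, so X∖∅ = {S,E,N}
cl∖int = {S}

int(A) = {E,N}
cl(A)  = {S,E,N}
∂A     = {S}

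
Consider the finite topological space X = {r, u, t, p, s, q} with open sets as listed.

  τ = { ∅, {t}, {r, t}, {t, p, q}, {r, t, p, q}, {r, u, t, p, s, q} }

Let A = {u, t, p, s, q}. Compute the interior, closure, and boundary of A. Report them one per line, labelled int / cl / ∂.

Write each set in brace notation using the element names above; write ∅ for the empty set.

int(A) = {t, p, q}
cl(A)  = {r, u, t, p, s, q}
∂A     = {r, u, s}

opens ⊆ A: ∅, {t}, {t, p, q}; union → int = {t, p, q}
complement {r}; its interior ∅; cl(A) = X∖∅ = {r, u, t, p, s, q}
boundary = {r, u, t, p, s, q} ∖ {t, p, q} = {r, u, s}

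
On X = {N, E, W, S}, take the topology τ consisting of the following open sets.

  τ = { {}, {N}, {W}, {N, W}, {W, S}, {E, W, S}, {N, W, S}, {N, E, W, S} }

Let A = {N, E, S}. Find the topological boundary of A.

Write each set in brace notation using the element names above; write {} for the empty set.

U open, U⊆A: {}, {N}. int(A) = ⋃ = {N}
X∖A={W}, int(X∖A)={W}, hence cl(A)={N, E, S}
∂A: remove int from cl → {E, S}

{E, S}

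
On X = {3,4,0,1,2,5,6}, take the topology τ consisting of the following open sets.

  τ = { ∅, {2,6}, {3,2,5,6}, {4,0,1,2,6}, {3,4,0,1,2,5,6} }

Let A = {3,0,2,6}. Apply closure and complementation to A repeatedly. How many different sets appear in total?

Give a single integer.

closure: X∖int(X∖A) = X∖∅ = {3,4,0,1,2,5,6}
Let k=closure and c=complement:
  1. A     = {3,0,2,6}
  2. kA    = {3,4,0,1,2,5,6}
  3. cA    = {4,1,5}
  4. ckA   = ∅
  5. kcA   = {3,4,0,1,5}
  6. ckcA  = {2,6}
— saturated at 6

6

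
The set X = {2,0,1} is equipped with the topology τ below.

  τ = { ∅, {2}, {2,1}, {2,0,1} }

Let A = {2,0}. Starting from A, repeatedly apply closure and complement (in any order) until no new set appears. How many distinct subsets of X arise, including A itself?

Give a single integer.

complement {1}; its interior ∅; cl(A) = X∖∅ = {2,0,1}
With k = closure, c = complement:
  1. A     = {2,0}
  2. kA    = {2,0,1}
  3. cA    = {1}
  4. ckA   = ∅
  5. kcA   = {0,1}
  6. ckcA  = {2}
k, c of each give nothing new

6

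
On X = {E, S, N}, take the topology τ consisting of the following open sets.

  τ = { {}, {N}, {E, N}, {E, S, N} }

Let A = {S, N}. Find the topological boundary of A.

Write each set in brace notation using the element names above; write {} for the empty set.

{E, S}

interior: largest open inside A is {N} (from {}, {N})
cl via duality: int({E}) = {}, so X∖{} = {E, S, N}
cl∖int = {E, S}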